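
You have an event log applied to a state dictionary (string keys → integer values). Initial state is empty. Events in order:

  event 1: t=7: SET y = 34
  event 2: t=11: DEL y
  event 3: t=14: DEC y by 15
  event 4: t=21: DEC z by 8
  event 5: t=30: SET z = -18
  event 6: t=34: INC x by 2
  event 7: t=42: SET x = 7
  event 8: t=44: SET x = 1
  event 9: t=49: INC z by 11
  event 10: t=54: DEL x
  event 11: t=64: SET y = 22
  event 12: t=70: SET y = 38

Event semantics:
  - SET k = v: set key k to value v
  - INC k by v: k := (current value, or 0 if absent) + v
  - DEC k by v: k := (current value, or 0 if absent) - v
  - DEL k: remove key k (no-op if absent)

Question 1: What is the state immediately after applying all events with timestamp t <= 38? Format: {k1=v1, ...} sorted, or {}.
Apply events with t <= 38 (6 events):
  after event 1 (t=7: SET y = 34): {y=34}
  after event 2 (t=11: DEL y): {}
  after event 3 (t=14: DEC y by 15): {y=-15}
  after event 4 (t=21: DEC z by 8): {y=-15, z=-8}
  after event 5 (t=30: SET z = -18): {y=-15, z=-18}
  after event 6 (t=34: INC x by 2): {x=2, y=-15, z=-18}

Answer: {x=2, y=-15, z=-18}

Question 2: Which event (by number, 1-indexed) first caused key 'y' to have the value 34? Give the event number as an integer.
Looking for first event where y becomes 34:
  event 1: y (absent) -> 34  <-- first match

Answer: 1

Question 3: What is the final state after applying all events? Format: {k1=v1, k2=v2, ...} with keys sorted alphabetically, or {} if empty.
  after event 1 (t=7: SET y = 34): {y=34}
  after event 2 (t=11: DEL y): {}
  after event 3 (t=14: DEC y by 15): {y=-15}
  after event 4 (t=21: DEC z by 8): {y=-15, z=-8}
  after event 5 (t=30: SET z = -18): {y=-15, z=-18}
  after event 6 (t=34: INC x by 2): {x=2, y=-15, z=-18}
  after event 7 (t=42: SET x = 7): {x=7, y=-15, z=-18}
  after event 8 (t=44: SET x = 1): {x=1, y=-15, z=-18}
  after event 9 (t=49: INC z by 11): {x=1, y=-15, z=-7}
  after event 10 (t=54: DEL x): {y=-15, z=-7}
  after event 11 (t=64: SET y = 22): {y=22, z=-7}
  after event 12 (t=70: SET y = 38): {y=38, z=-7}

Answer: {y=38, z=-7}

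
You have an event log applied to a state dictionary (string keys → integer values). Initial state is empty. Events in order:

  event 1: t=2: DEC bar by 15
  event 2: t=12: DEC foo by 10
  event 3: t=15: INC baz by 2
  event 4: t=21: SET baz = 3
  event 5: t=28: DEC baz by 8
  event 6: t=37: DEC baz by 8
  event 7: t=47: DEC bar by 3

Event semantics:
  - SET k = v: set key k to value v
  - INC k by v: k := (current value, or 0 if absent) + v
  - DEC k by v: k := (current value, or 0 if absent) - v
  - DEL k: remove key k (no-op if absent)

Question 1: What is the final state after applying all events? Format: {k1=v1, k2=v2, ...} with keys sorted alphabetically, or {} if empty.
  after event 1 (t=2: DEC bar by 15): {bar=-15}
  after event 2 (t=12: DEC foo by 10): {bar=-15, foo=-10}
  after event 3 (t=15: INC baz by 2): {bar=-15, baz=2, foo=-10}
  after event 4 (t=21: SET baz = 3): {bar=-15, baz=3, foo=-10}
  after event 5 (t=28: DEC baz by 8): {bar=-15, baz=-5, foo=-10}
  after event 6 (t=37: DEC baz by 8): {bar=-15, baz=-13, foo=-10}
  after event 7 (t=47: DEC bar by 3): {bar=-18, baz=-13, foo=-10}

Answer: {bar=-18, baz=-13, foo=-10}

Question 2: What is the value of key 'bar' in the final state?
Answer: -18

Derivation:
Track key 'bar' through all 7 events:
  event 1 (t=2: DEC bar by 15): bar (absent) -> -15
  event 2 (t=12: DEC foo by 10): bar unchanged
  event 3 (t=15: INC baz by 2): bar unchanged
  event 4 (t=21: SET baz = 3): bar unchanged
  event 5 (t=28: DEC baz by 8): bar unchanged
  event 6 (t=37: DEC baz by 8): bar unchanged
  event 7 (t=47: DEC bar by 3): bar -15 -> -18
Final: bar = -18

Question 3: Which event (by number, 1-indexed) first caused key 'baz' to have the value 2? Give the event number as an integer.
Looking for first event where baz becomes 2:
  event 3: baz (absent) -> 2  <-- first match

Answer: 3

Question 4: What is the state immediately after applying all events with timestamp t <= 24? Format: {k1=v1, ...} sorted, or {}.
Apply events with t <= 24 (4 events):
  after event 1 (t=2: DEC bar by 15): {bar=-15}
  after event 2 (t=12: DEC foo by 10): {bar=-15, foo=-10}
  after event 3 (t=15: INC baz by 2): {bar=-15, baz=2, foo=-10}
  after event 4 (t=21: SET baz = 3): {bar=-15, baz=3, foo=-10}

Answer: {bar=-15, baz=3, foo=-10}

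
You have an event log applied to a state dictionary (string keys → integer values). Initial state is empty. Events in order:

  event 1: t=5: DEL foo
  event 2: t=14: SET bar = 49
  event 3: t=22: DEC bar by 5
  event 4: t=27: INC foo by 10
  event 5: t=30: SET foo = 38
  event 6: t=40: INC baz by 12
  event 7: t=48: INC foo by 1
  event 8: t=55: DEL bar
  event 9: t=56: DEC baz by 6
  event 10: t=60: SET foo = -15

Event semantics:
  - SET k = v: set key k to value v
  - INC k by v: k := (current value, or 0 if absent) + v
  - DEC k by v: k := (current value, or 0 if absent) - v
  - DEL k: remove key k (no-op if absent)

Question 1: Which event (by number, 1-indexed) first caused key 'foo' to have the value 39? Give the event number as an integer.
Looking for first event where foo becomes 39:
  event 4: foo = 10
  event 5: foo = 38
  event 6: foo = 38
  event 7: foo 38 -> 39  <-- first match

Answer: 7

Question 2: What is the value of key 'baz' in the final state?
Answer: 6

Derivation:
Track key 'baz' through all 10 events:
  event 1 (t=5: DEL foo): baz unchanged
  event 2 (t=14: SET bar = 49): baz unchanged
  event 3 (t=22: DEC bar by 5): baz unchanged
  event 4 (t=27: INC foo by 10): baz unchanged
  event 5 (t=30: SET foo = 38): baz unchanged
  event 6 (t=40: INC baz by 12): baz (absent) -> 12
  event 7 (t=48: INC foo by 1): baz unchanged
  event 8 (t=55: DEL bar): baz unchanged
  event 9 (t=56: DEC baz by 6): baz 12 -> 6
  event 10 (t=60: SET foo = -15): baz unchanged
Final: baz = 6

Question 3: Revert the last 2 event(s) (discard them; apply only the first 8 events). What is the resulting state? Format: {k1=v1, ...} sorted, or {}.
Answer: {baz=12, foo=39}

Derivation:
Keep first 8 events (discard last 2):
  after event 1 (t=5: DEL foo): {}
  after event 2 (t=14: SET bar = 49): {bar=49}
  after event 3 (t=22: DEC bar by 5): {bar=44}
  after event 4 (t=27: INC foo by 10): {bar=44, foo=10}
  after event 5 (t=30: SET foo = 38): {bar=44, foo=38}
  after event 6 (t=40: INC baz by 12): {bar=44, baz=12, foo=38}
  after event 7 (t=48: INC foo by 1): {bar=44, baz=12, foo=39}
  after event 8 (t=55: DEL bar): {baz=12, foo=39}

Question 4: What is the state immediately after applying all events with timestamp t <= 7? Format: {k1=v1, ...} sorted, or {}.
Apply events with t <= 7 (1 events):
  after event 1 (t=5: DEL foo): {}

Answer: {}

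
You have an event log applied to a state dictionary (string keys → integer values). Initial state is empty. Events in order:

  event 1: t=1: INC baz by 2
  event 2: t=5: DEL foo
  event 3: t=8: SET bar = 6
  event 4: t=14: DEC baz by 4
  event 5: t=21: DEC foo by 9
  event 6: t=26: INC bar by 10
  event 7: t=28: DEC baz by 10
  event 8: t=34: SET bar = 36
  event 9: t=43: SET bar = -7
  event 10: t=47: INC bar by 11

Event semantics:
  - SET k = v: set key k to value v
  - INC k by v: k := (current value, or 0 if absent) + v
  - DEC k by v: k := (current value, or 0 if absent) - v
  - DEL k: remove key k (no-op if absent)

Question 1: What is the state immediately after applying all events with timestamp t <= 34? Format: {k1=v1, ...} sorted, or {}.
Apply events with t <= 34 (8 events):
  after event 1 (t=1: INC baz by 2): {baz=2}
  after event 2 (t=5: DEL foo): {baz=2}
  after event 3 (t=8: SET bar = 6): {bar=6, baz=2}
  after event 4 (t=14: DEC baz by 4): {bar=6, baz=-2}
  after event 5 (t=21: DEC foo by 9): {bar=6, baz=-2, foo=-9}
  after event 6 (t=26: INC bar by 10): {bar=16, baz=-2, foo=-9}
  after event 7 (t=28: DEC baz by 10): {bar=16, baz=-12, foo=-9}
  after event 8 (t=34: SET bar = 36): {bar=36, baz=-12, foo=-9}

Answer: {bar=36, baz=-12, foo=-9}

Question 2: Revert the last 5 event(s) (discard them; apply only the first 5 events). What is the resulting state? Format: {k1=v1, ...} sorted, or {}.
Keep first 5 events (discard last 5):
  after event 1 (t=1: INC baz by 2): {baz=2}
  after event 2 (t=5: DEL foo): {baz=2}
  after event 3 (t=8: SET bar = 6): {bar=6, baz=2}
  after event 4 (t=14: DEC baz by 4): {bar=6, baz=-2}
  after event 5 (t=21: DEC foo by 9): {bar=6, baz=-2, foo=-9}

Answer: {bar=6, baz=-2, foo=-9}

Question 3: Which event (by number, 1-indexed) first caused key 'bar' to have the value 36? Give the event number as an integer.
Looking for first event where bar becomes 36:
  event 3: bar = 6
  event 4: bar = 6
  event 5: bar = 6
  event 6: bar = 16
  event 7: bar = 16
  event 8: bar 16 -> 36  <-- first match

Answer: 8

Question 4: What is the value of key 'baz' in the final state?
Track key 'baz' through all 10 events:
  event 1 (t=1: INC baz by 2): baz (absent) -> 2
  event 2 (t=5: DEL foo): baz unchanged
  event 3 (t=8: SET bar = 6): baz unchanged
  event 4 (t=14: DEC baz by 4): baz 2 -> -2
  event 5 (t=21: DEC foo by 9): baz unchanged
  event 6 (t=26: INC bar by 10): baz unchanged
  event 7 (t=28: DEC baz by 10): baz -2 -> -12
  event 8 (t=34: SET bar = 36): baz unchanged
  event 9 (t=43: SET bar = -7): baz unchanged
  event 10 (t=47: INC bar by 11): baz unchanged
Final: baz = -12

Answer: -12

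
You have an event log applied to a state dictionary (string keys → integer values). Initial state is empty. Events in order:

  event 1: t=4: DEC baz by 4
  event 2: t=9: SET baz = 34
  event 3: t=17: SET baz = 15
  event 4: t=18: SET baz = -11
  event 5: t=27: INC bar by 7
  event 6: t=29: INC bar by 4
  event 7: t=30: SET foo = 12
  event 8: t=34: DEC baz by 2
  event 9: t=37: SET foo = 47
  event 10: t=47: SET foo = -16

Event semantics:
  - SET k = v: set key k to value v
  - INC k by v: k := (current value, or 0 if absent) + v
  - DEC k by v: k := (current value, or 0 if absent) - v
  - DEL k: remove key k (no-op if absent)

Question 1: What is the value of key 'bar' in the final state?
Track key 'bar' through all 10 events:
  event 1 (t=4: DEC baz by 4): bar unchanged
  event 2 (t=9: SET baz = 34): bar unchanged
  event 3 (t=17: SET baz = 15): bar unchanged
  event 4 (t=18: SET baz = -11): bar unchanged
  event 5 (t=27: INC bar by 7): bar (absent) -> 7
  event 6 (t=29: INC bar by 4): bar 7 -> 11
  event 7 (t=30: SET foo = 12): bar unchanged
  event 8 (t=34: DEC baz by 2): bar unchanged
  event 9 (t=37: SET foo = 47): bar unchanged
  event 10 (t=47: SET foo = -16): bar unchanged
Final: bar = 11

Answer: 11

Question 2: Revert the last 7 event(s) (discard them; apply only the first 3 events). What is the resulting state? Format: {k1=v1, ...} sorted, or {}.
Answer: {baz=15}

Derivation:
Keep first 3 events (discard last 7):
  after event 1 (t=4: DEC baz by 4): {baz=-4}
  after event 2 (t=9: SET baz = 34): {baz=34}
  after event 3 (t=17: SET baz = 15): {baz=15}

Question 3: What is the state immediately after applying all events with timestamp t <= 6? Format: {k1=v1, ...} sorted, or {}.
Apply events with t <= 6 (1 events):
  after event 1 (t=4: DEC baz by 4): {baz=-4}

Answer: {baz=-4}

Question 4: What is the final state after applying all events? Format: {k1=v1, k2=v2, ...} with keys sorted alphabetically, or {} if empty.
Answer: {bar=11, baz=-13, foo=-16}

Derivation:
  after event 1 (t=4: DEC baz by 4): {baz=-4}
  after event 2 (t=9: SET baz = 34): {baz=34}
  after event 3 (t=17: SET baz = 15): {baz=15}
  after event 4 (t=18: SET baz = -11): {baz=-11}
  after event 5 (t=27: INC bar by 7): {bar=7, baz=-11}
  after event 6 (t=29: INC bar by 4): {bar=11, baz=-11}
  after event 7 (t=30: SET foo = 12): {bar=11, baz=-11, foo=12}
  after event 8 (t=34: DEC baz by 2): {bar=11, baz=-13, foo=12}
  after event 9 (t=37: SET foo = 47): {bar=11, baz=-13, foo=47}
  after event 10 (t=47: SET foo = -16): {bar=11, baz=-13, foo=-16}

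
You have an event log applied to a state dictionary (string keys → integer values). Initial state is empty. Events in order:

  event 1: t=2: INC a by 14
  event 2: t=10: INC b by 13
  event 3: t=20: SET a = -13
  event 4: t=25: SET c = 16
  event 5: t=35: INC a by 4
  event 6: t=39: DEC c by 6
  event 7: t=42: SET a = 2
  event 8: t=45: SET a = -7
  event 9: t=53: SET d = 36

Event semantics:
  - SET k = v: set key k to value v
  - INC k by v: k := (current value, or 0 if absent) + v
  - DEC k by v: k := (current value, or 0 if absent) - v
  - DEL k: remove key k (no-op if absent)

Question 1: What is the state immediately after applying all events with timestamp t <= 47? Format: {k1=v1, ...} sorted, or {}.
Apply events with t <= 47 (8 events):
  after event 1 (t=2: INC a by 14): {a=14}
  after event 2 (t=10: INC b by 13): {a=14, b=13}
  after event 3 (t=20: SET a = -13): {a=-13, b=13}
  after event 4 (t=25: SET c = 16): {a=-13, b=13, c=16}
  after event 5 (t=35: INC a by 4): {a=-9, b=13, c=16}
  after event 6 (t=39: DEC c by 6): {a=-9, b=13, c=10}
  after event 7 (t=42: SET a = 2): {a=2, b=13, c=10}
  after event 8 (t=45: SET a = -7): {a=-7, b=13, c=10}

Answer: {a=-7, b=13, c=10}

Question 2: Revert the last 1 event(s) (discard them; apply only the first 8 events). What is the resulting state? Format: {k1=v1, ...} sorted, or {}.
Keep first 8 events (discard last 1):
  after event 1 (t=2: INC a by 14): {a=14}
  after event 2 (t=10: INC b by 13): {a=14, b=13}
  after event 3 (t=20: SET a = -13): {a=-13, b=13}
  after event 4 (t=25: SET c = 16): {a=-13, b=13, c=16}
  after event 5 (t=35: INC a by 4): {a=-9, b=13, c=16}
  after event 6 (t=39: DEC c by 6): {a=-9, b=13, c=10}
  after event 7 (t=42: SET a = 2): {a=2, b=13, c=10}
  after event 8 (t=45: SET a = -7): {a=-7, b=13, c=10}

Answer: {a=-7, b=13, c=10}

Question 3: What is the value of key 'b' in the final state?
Track key 'b' through all 9 events:
  event 1 (t=2: INC a by 14): b unchanged
  event 2 (t=10: INC b by 13): b (absent) -> 13
  event 3 (t=20: SET a = -13): b unchanged
  event 4 (t=25: SET c = 16): b unchanged
  event 5 (t=35: INC a by 4): b unchanged
  event 6 (t=39: DEC c by 6): b unchanged
  event 7 (t=42: SET a = 2): b unchanged
  event 8 (t=45: SET a = -7): b unchanged
  event 9 (t=53: SET d = 36): b unchanged
Final: b = 13

Answer: 13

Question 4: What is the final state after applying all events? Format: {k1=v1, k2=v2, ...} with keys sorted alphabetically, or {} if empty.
Answer: {a=-7, b=13, c=10, d=36}

Derivation:
  after event 1 (t=2: INC a by 14): {a=14}
  after event 2 (t=10: INC b by 13): {a=14, b=13}
  after event 3 (t=20: SET a = -13): {a=-13, b=13}
  after event 4 (t=25: SET c = 16): {a=-13, b=13, c=16}
  after event 5 (t=35: INC a by 4): {a=-9, b=13, c=16}
  after event 6 (t=39: DEC c by 6): {a=-9, b=13, c=10}
  after event 7 (t=42: SET a = 2): {a=2, b=13, c=10}
  after event 8 (t=45: SET a = -7): {a=-7, b=13, c=10}
  after event 9 (t=53: SET d = 36): {a=-7, b=13, c=10, d=36}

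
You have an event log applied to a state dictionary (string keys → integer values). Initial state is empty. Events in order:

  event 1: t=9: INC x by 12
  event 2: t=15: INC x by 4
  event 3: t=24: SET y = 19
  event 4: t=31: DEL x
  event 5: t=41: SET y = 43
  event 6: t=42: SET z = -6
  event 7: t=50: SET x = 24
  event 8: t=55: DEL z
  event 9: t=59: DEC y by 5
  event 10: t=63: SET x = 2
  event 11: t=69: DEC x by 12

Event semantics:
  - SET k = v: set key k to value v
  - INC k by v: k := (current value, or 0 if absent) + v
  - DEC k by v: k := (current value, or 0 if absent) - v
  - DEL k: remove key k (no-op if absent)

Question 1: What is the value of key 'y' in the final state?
Answer: 38

Derivation:
Track key 'y' through all 11 events:
  event 1 (t=9: INC x by 12): y unchanged
  event 2 (t=15: INC x by 4): y unchanged
  event 3 (t=24: SET y = 19): y (absent) -> 19
  event 4 (t=31: DEL x): y unchanged
  event 5 (t=41: SET y = 43): y 19 -> 43
  event 6 (t=42: SET z = -6): y unchanged
  event 7 (t=50: SET x = 24): y unchanged
  event 8 (t=55: DEL z): y unchanged
  event 9 (t=59: DEC y by 5): y 43 -> 38
  event 10 (t=63: SET x = 2): y unchanged
  event 11 (t=69: DEC x by 12): y unchanged
Final: y = 38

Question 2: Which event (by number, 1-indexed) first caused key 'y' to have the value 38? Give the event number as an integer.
Answer: 9

Derivation:
Looking for first event where y becomes 38:
  event 3: y = 19
  event 4: y = 19
  event 5: y = 43
  event 6: y = 43
  event 7: y = 43
  event 8: y = 43
  event 9: y 43 -> 38  <-- first match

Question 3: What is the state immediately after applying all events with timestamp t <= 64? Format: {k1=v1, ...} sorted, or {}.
Answer: {x=2, y=38}

Derivation:
Apply events with t <= 64 (10 events):
  after event 1 (t=9: INC x by 12): {x=12}
  after event 2 (t=15: INC x by 4): {x=16}
  after event 3 (t=24: SET y = 19): {x=16, y=19}
  after event 4 (t=31: DEL x): {y=19}
  after event 5 (t=41: SET y = 43): {y=43}
  after event 6 (t=42: SET z = -6): {y=43, z=-6}
  after event 7 (t=50: SET x = 24): {x=24, y=43, z=-6}
  after event 8 (t=55: DEL z): {x=24, y=43}
  after event 9 (t=59: DEC y by 5): {x=24, y=38}
  after event 10 (t=63: SET x = 2): {x=2, y=38}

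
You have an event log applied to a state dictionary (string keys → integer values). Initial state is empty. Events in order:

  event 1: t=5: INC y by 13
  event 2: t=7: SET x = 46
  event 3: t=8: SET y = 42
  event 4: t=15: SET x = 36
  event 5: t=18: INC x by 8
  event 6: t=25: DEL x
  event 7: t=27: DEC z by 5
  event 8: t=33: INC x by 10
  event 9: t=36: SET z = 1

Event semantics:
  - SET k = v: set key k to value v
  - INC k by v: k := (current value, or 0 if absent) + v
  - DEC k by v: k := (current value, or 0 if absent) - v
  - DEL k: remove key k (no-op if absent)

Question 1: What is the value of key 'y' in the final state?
Answer: 42

Derivation:
Track key 'y' through all 9 events:
  event 1 (t=5: INC y by 13): y (absent) -> 13
  event 2 (t=7: SET x = 46): y unchanged
  event 3 (t=8: SET y = 42): y 13 -> 42
  event 4 (t=15: SET x = 36): y unchanged
  event 5 (t=18: INC x by 8): y unchanged
  event 6 (t=25: DEL x): y unchanged
  event 7 (t=27: DEC z by 5): y unchanged
  event 8 (t=33: INC x by 10): y unchanged
  event 9 (t=36: SET z = 1): y unchanged
Final: y = 42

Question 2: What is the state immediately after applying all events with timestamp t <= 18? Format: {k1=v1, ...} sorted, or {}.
Answer: {x=44, y=42}

Derivation:
Apply events with t <= 18 (5 events):
  after event 1 (t=5: INC y by 13): {y=13}
  after event 2 (t=7: SET x = 46): {x=46, y=13}
  after event 3 (t=8: SET y = 42): {x=46, y=42}
  after event 4 (t=15: SET x = 36): {x=36, y=42}
  after event 5 (t=18: INC x by 8): {x=44, y=42}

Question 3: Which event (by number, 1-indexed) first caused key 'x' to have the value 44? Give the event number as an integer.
Looking for first event where x becomes 44:
  event 2: x = 46
  event 3: x = 46
  event 4: x = 36
  event 5: x 36 -> 44  <-- first match

Answer: 5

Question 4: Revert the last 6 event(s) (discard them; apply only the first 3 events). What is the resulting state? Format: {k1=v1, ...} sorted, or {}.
Keep first 3 events (discard last 6):
  after event 1 (t=5: INC y by 13): {y=13}
  after event 2 (t=7: SET x = 46): {x=46, y=13}
  after event 3 (t=8: SET y = 42): {x=46, y=42}

Answer: {x=46, y=42}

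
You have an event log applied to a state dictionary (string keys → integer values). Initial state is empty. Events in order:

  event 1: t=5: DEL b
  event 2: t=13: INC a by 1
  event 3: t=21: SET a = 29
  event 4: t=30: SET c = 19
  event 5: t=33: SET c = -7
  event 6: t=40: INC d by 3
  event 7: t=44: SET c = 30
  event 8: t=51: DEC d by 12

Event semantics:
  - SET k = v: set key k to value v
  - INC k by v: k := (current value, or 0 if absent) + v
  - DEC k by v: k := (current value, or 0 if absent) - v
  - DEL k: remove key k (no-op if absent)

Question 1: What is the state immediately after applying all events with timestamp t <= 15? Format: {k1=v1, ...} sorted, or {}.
Apply events with t <= 15 (2 events):
  after event 1 (t=5: DEL b): {}
  after event 2 (t=13: INC a by 1): {a=1}

Answer: {a=1}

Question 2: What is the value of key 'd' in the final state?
Answer: -9

Derivation:
Track key 'd' through all 8 events:
  event 1 (t=5: DEL b): d unchanged
  event 2 (t=13: INC a by 1): d unchanged
  event 3 (t=21: SET a = 29): d unchanged
  event 4 (t=30: SET c = 19): d unchanged
  event 5 (t=33: SET c = -7): d unchanged
  event 6 (t=40: INC d by 3): d (absent) -> 3
  event 7 (t=44: SET c = 30): d unchanged
  event 8 (t=51: DEC d by 12): d 3 -> -9
Final: d = -9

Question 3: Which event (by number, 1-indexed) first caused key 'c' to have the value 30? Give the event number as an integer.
Answer: 7

Derivation:
Looking for first event where c becomes 30:
  event 4: c = 19
  event 5: c = -7
  event 6: c = -7
  event 7: c -7 -> 30  <-- first match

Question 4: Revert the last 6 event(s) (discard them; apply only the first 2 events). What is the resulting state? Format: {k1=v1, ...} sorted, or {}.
Keep first 2 events (discard last 6):
  after event 1 (t=5: DEL b): {}
  after event 2 (t=13: INC a by 1): {a=1}

Answer: {a=1}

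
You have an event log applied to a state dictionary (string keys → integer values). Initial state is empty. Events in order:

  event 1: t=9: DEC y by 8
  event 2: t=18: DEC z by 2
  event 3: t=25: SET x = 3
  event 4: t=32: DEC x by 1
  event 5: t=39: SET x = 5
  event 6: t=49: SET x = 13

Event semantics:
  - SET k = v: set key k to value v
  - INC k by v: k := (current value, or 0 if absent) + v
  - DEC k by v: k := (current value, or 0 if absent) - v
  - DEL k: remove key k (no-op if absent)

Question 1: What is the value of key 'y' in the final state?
Track key 'y' through all 6 events:
  event 1 (t=9: DEC y by 8): y (absent) -> -8
  event 2 (t=18: DEC z by 2): y unchanged
  event 3 (t=25: SET x = 3): y unchanged
  event 4 (t=32: DEC x by 1): y unchanged
  event 5 (t=39: SET x = 5): y unchanged
  event 6 (t=49: SET x = 13): y unchanged
Final: y = -8

Answer: -8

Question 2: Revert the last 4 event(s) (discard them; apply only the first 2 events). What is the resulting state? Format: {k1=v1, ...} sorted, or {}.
Answer: {y=-8, z=-2}

Derivation:
Keep first 2 events (discard last 4):
  after event 1 (t=9: DEC y by 8): {y=-8}
  after event 2 (t=18: DEC z by 2): {y=-8, z=-2}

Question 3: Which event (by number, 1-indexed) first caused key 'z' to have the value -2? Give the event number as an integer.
Looking for first event where z becomes -2:
  event 2: z (absent) -> -2  <-- first match

Answer: 2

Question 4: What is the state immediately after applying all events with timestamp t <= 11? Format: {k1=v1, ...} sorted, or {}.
Apply events with t <= 11 (1 events):
  after event 1 (t=9: DEC y by 8): {y=-8}

Answer: {y=-8}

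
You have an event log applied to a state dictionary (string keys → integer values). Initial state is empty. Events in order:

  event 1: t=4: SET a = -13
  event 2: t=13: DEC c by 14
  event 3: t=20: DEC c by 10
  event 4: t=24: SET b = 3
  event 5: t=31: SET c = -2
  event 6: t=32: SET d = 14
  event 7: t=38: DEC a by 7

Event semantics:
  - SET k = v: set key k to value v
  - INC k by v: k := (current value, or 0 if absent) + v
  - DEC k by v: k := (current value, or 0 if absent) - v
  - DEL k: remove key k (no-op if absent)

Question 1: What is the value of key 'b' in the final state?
Track key 'b' through all 7 events:
  event 1 (t=4: SET a = -13): b unchanged
  event 2 (t=13: DEC c by 14): b unchanged
  event 3 (t=20: DEC c by 10): b unchanged
  event 4 (t=24: SET b = 3): b (absent) -> 3
  event 5 (t=31: SET c = -2): b unchanged
  event 6 (t=32: SET d = 14): b unchanged
  event 7 (t=38: DEC a by 7): b unchanged
Final: b = 3

Answer: 3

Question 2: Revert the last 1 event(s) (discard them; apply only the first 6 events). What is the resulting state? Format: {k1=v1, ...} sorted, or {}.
Answer: {a=-13, b=3, c=-2, d=14}

Derivation:
Keep first 6 events (discard last 1):
  after event 1 (t=4: SET a = -13): {a=-13}
  after event 2 (t=13: DEC c by 14): {a=-13, c=-14}
  after event 3 (t=20: DEC c by 10): {a=-13, c=-24}
  after event 4 (t=24: SET b = 3): {a=-13, b=3, c=-24}
  after event 5 (t=31: SET c = -2): {a=-13, b=3, c=-2}
  after event 6 (t=32: SET d = 14): {a=-13, b=3, c=-2, d=14}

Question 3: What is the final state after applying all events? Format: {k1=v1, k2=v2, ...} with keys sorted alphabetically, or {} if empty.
  after event 1 (t=4: SET a = -13): {a=-13}
  after event 2 (t=13: DEC c by 14): {a=-13, c=-14}
  after event 3 (t=20: DEC c by 10): {a=-13, c=-24}
  after event 4 (t=24: SET b = 3): {a=-13, b=3, c=-24}
  after event 5 (t=31: SET c = -2): {a=-13, b=3, c=-2}
  after event 6 (t=32: SET d = 14): {a=-13, b=3, c=-2, d=14}
  after event 7 (t=38: DEC a by 7): {a=-20, b=3, c=-2, d=14}

Answer: {a=-20, b=3, c=-2, d=14}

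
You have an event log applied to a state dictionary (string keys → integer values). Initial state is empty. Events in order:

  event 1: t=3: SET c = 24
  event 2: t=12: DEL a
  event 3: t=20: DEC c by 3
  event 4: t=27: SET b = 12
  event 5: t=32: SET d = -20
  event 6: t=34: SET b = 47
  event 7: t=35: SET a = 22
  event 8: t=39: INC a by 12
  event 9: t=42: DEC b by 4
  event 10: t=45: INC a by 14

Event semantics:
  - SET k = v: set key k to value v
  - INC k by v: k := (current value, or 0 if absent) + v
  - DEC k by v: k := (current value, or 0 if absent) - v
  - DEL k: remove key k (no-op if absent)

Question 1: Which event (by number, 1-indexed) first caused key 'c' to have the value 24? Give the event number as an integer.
Looking for first event where c becomes 24:
  event 1: c (absent) -> 24  <-- first match

Answer: 1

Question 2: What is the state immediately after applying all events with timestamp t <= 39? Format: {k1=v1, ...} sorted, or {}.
Answer: {a=34, b=47, c=21, d=-20}

Derivation:
Apply events with t <= 39 (8 events):
  after event 1 (t=3: SET c = 24): {c=24}
  after event 2 (t=12: DEL a): {c=24}
  after event 3 (t=20: DEC c by 3): {c=21}
  after event 4 (t=27: SET b = 12): {b=12, c=21}
  after event 5 (t=32: SET d = -20): {b=12, c=21, d=-20}
  after event 6 (t=34: SET b = 47): {b=47, c=21, d=-20}
  after event 7 (t=35: SET a = 22): {a=22, b=47, c=21, d=-20}
  after event 8 (t=39: INC a by 12): {a=34, b=47, c=21, d=-20}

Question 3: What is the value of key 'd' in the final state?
Answer: -20

Derivation:
Track key 'd' through all 10 events:
  event 1 (t=3: SET c = 24): d unchanged
  event 2 (t=12: DEL a): d unchanged
  event 3 (t=20: DEC c by 3): d unchanged
  event 4 (t=27: SET b = 12): d unchanged
  event 5 (t=32: SET d = -20): d (absent) -> -20
  event 6 (t=34: SET b = 47): d unchanged
  event 7 (t=35: SET a = 22): d unchanged
  event 8 (t=39: INC a by 12): d unchanged
  event 9 (t=42: DEC b by 4): d unchanged
  event 10 (t=45: INC a by 14): d unchanged
Final: d = -20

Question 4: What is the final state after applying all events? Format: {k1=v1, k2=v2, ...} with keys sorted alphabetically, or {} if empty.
Answer: {a=48, b=43, c=21, d=-20}

Derivation:
  after event 1 (t=3: SET c = 24): {c=24}
  after event 2 (t=12: DEL a): {c=24}
  after event 3 (t=20: DEC c by 3): {c=21}
  after event 4 (t=27: SET b = 12): {b=12, c=21}
  after event 5 (t=32: SET d = -20): {b=12, c=21, d=-20}
  after event 6 (t=34: SET b = 47): {b=47, c=21, d=-20}
  after event 7 (t=35: SET a = 22): {a=22, b=47, c=21, d=-20}
  after event 8 (t=39: INC a by 12): {a=34, b=47, c=21, d=-20}
  after event 9 (t=42: DEC b by 4): {a=34, b=43, c=21, d=-20}
  after event 10 (t=45: INC a by 14): {a=48, b=43, c=21, d=-20}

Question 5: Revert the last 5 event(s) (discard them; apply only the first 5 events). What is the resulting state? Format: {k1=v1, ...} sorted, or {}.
Keep first 5 events (discard last 5):
  after event 1 (t=3: SET c = 24): {c=24}
  after event 2 (t=12: DEL a): {c=24}
  after event 3 (t=20: DEC c by 3): {c=21}
  after event 4 (t=27: SET b = 12): {b=12, c=21}
  after event 5 (t=32: SET d = -20): {b=12, c=21, d=-20}

Answer: {b=12, c=21, d=-20}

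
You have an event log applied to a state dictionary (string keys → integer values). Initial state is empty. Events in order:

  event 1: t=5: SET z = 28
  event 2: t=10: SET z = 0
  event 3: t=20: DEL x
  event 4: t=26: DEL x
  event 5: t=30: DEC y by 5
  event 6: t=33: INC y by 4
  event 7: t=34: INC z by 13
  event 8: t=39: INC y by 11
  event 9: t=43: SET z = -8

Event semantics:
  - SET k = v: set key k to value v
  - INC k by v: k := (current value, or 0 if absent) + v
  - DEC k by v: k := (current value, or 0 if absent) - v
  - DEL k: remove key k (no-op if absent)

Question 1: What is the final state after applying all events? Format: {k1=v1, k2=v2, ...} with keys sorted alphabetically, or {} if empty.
Answer: {y=10, z=-8}

Derivation:
  after event 1 (t=5: SET z = 28): {z=28}
  after event 2 (t=10: SET z = 0): {z=0}
  after event 3 (t=20: DEL x): {z=0}
  after event 4 (t=26: DEL x): {z=0}
  after event 5 (t=30: DEC y by 5): {y=-5, z=0}
  after event 6 (t=33: INC y by 4): {y=-1, z=0}
  after event 7 (t=34: INC z by 13): {y=-1, z=13}
  after event 8 (t=39: INC y by 11): {y=10, z=13}
  after event 9 (t=43: SET z = -8): {y=10, z=-8}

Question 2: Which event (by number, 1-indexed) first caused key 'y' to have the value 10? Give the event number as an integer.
Answer: 8

Derivation:
Looking for first event where y becomes 10:
  event 5: y = -5
  event 6: y = -1
  event 7: y = -1
  event 8: y -1 -> 10  <-- first match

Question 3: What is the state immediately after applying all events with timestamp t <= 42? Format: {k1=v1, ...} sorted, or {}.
Apply events with t <= 42 (8 events):
  after event 1 (t=5: SET z = 28): {z=28}
  after event 2 (t=10: SET z = 0): {z=0}
  after event 3 (t=20: DEL x): {z=0}
  after event 4 (t=26: DEL x): {z=0}
  after event 5 (t=30: DEC y by 5): {y=-5, z=0}
  after event 6 (t=33: INC y by 4): {y=-1, z=0}
  after event 7 (t=34: INC z by 13): {y=-1, z=13}
  after event 8 (t=39: INC y by 11): {y=10, z=13}

Answer: {y=10, z=13}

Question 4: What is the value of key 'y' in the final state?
Track key 'y' through all 9 events:
  event 1 (t=5: SET z = 28): y unchanged
  event 2 (t=10: SET z = 0): y unchanged
  event 3 (t=20: DEL x): y unchanged
  event 4 (t=26: DEL x): y unchanged
  event 5 (t=30: DEC y by 5): y (absent) -> -5
  event 6 (t=33: INC y by 4): y -5 -> -1
  event 7 (t=34: INC z by 13): y unchanged
  event 8 (t=39: INC y by 11): y -1 -> 10
  event 9 (t=43: SET z = -8): y unchanged
Final: y = 10

Answer: 10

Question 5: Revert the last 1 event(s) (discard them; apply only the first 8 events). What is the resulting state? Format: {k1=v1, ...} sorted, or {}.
Answer: {y=10, z=13}

Derivation:
Keep first 8 events (discard last 1):
  after event 1 (t=5: SET z = 28): {z=28}
  after event 2 (t=10: SET z = 0): {z=0}
  after event 3 (t=20: DEL x): {z=0}
  after event 4 (t=26: DEL x): {z=0}
  after event 5 (t=30: DEC y by 5): {y=-5, z=0}
  after event 6 (t=33: INC y by 4): {y=-1, z=0}
  after event 7 (t=34: INC z by 13): {y=-1, z=13}
  after event 8 (t=39: INC y by 11): {y=10, z=13}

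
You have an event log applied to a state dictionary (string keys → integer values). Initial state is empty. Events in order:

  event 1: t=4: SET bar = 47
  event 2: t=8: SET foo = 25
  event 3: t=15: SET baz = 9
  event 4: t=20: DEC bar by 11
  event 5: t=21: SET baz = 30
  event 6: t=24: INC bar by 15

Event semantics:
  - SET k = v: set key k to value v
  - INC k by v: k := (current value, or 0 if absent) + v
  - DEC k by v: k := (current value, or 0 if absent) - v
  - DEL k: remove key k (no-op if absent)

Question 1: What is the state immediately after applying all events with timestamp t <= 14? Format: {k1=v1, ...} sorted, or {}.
Apply events with t <= 14 (2 events):
  after event 1 (t=4: SET bar = 47): {bar=47}
  after event 2 (t=8: SET foo = 25): {bar=47, foo=25}

Answer: {bar=47, foo=25}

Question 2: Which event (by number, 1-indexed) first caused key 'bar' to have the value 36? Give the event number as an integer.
Answer: 4

Derivation:
Looking for first event where bar becomes 36:
  event 1: bar = 47
  event 2: bar = 47
  event 3: bar = 47
  event 4: bar 47 -> 36  <-- first match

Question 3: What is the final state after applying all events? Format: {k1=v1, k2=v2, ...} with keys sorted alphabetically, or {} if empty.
  after event 1 (t=4: SET bar = 47): {bar=47}
  after event 2 (t=8: SET foo = 25): {bar=47, foo=25}
  after event 3 (t=15: SET baz = 9): {bar=47, baz=9, foo=25}
  after event 4 (t=20: DEC bar by 11): {bar=36, baz=9, foo=25}
  after event 5 (t=21: SET baz = 30): {bar=36, baz=30, foo=25}
  after event 6 (t=24: INC bar by 15): {bar=51, baz=30, foo=25}

Answer: {bar=51, baz=30, foo=25}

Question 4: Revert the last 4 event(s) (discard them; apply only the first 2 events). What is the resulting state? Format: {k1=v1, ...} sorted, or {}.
Keep first 2 events (discard last 4):
  after event 1 (t=4: SET bar = 47): {bar=47}
  after event 2 (t=8: SET foo = 25): {bar=47, foo=25}

Answer: {bar=47, foo=25}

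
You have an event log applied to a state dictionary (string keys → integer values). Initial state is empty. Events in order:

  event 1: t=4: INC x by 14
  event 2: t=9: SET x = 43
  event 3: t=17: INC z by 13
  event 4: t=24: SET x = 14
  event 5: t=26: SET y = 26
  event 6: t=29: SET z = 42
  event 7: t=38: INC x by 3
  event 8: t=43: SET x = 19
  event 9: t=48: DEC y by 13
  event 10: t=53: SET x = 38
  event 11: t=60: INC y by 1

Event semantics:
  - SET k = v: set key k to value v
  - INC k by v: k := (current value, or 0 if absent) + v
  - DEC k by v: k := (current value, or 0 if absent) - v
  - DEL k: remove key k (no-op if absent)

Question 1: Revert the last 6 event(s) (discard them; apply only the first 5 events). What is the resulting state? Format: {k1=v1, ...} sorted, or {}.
Answer: {x=14, y=26, z=13}

Derivation:
Keep first 5 events (discard last 6):
  after event 1 (t=4: INC x by 14): {x=14}
  after event 2 (t=9: SET x = 43): {x=43}
  after event 3 (t=17: INC z by 13): {x=43, z=13}
  after event 4 (t=24: SET x = 14): {x=14, z=13}
  after event 5 (t=26: SET y = 26): {x=14, y=26, z=13}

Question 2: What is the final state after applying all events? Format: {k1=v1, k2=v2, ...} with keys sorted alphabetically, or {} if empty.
Answer: {x=38, y=14, z=42}

Derivation:
  after event 1 (t=4: INC x by 14): {x=14}
  after event 2 (t=9: SET x = 43): {x=43}
  after event 3 (t=17: INC z by 13): {x=43, z=13}
  after event 4 (t=24: SET x = 14): {x=14, z=13}
  after event 5 (t=26: SET y = 26): {x=14, y=26, z=13}
  after event 6 (t=29: SET z = 42): {x=14, y=26, z=42}
  after event 7 (t=38: INC x by 3): {x=17, y=26, z=42}
  after event 8 (t=43: SET x = 19): {x=19, y=26, z=42}
  after event 9 (t=48: DEC y by 13): {x=19, y=13, z=42}
  after event 10 (t=53: SET x = 38): {x=38, y=13, z=42}
  after event 11 (t=60: INC y by 1): {x=38, y=14, z=42}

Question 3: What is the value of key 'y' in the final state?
Track key 'y' through all 11 events:
  event 1 (t=4: INC x by 14): y unchanged
  event 2 (t=9: SET x = 43): y unchanged
  event 3 (t=17: INC z by 13): y unchanged
  event 4 (t=24: SET x = 14): y unchanged
  event 5 (t=26: SET y = 26): y (absent) -> 26
  event 6 (t=29: SET z = 42): y unchanged
  event 7 (t=38: INC x by 3): y unchanged
  event 8 (t=43: SET x = 19): y unchanged
  event 9 (t=48: DEC y by 13): y 26 -> 13
  event 10 (t=53: SET x = 38): y unchanged
  event 11 (t=60: INC y by 1): y 13 -> 14
Final: y = 14

Answer: 14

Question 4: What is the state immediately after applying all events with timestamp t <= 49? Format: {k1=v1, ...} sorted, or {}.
Apply events with t <= 49 (9 events):
  after event 1 (t=4: INC x by 14): {x=14}
  after event 2 (t=9: SET x = 43): {x=43}
  after event 3 (t=17: INC z by 13): {x=43, z=13}
  after event 4 (t=24: SET x = 14): {x=14, z=13}
  after event 5 (t=26: SET y = 26): {x=14, y=26, z=13}
  after event 6 (t=29: SET z = 42): {x=14, y=26, z=42}
  after event 7 (t=38: INC x by 3): {x=17, y=26, z=42}
  after event 8 (t=43: SET x = 19): {x=19, y=26, z=42}
  after event 9 (t=48: DEC y by 13): {x=19, y=13, z=42}

Answer: {x=19, y=13, z=42}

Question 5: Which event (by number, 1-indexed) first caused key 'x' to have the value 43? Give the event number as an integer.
Looking for first event where x becomes 43:
  event 1: x = 14
  event 2: x 14 -> 43  <-- first match

Answer: 2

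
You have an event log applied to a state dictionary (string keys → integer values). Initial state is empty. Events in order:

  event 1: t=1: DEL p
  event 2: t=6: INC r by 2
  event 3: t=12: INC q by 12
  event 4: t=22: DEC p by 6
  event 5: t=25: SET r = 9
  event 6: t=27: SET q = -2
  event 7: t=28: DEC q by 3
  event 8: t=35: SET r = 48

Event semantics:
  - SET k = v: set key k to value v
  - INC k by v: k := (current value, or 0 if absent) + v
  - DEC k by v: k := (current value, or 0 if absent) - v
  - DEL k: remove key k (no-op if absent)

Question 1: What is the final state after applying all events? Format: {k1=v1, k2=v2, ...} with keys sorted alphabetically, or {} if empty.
  after event 1 (t=1: DEL p): {}
  after event 2 (t=6: INC r by 2): {r=2}
  after event 3 (t=12: INC q by 12): {q=12, r=2}
  after event 4 (t=22: DEC p by 6): {p=-6, q=12, r=2}
  after event 5 (t=25: SET r = 9): {p=-6, q=12, r=9}
  after event 6 (t=27: SET q = -2): {p=-6, q=-2, r=9}
  after event 7 (t=28: DEC q by 3): {p=-6, q=-5, r=9}
  after event 8 (t=35: SET r = 48): {p=-6, q=-5, r=48}

Answer: {p=-6, q=-5, r=48}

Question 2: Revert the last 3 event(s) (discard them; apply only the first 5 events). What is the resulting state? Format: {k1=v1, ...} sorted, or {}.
Keep first 5 events (discard last 3):
  after event 1 (t=1: DEL p): {}
  after event 2 (t=6: INC r by 2): {r=2}
  after event 3 (t=12: INC q by 12): {q=12, r=2}
  after event 4 (t=22: DEC p by 6): {p=-6, q=12, r=2}
  after event 5 (t=25: SET r = 9): {p=-6, q=12, r=9}

Answer: {p=-6, q=12, r=9}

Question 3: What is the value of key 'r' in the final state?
Answer: 48

Derivation:
Track key 'r' through all 8 events:
  event 1 (t=1: DEL p): r unchanged
  event 2 (t=6: INC r by 2): r (absent) -> 2
  event 3 (t=12: INC q by 12): r unchanged
  event 4 (t=22: DEC p by 6): r unchanged
  event 5 (t=25: SET r = 9): r 2 -> 9
  event 6 (t=27: SET q = -2): r unchanged
  event 7 (t=28: DEC q by 3): r unchanged
  event 8 (t=35: SET r = 48): r 9 -> 48
Final: r = 48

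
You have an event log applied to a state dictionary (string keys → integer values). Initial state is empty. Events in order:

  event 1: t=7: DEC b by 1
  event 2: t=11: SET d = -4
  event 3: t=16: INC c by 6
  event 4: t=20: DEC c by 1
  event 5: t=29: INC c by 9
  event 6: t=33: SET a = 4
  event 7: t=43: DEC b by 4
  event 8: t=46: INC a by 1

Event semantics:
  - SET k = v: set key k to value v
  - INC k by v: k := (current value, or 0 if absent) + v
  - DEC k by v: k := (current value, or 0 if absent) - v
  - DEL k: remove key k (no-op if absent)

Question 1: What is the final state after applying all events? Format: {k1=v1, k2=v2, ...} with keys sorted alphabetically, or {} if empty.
  after event 1 (t=7: DEC b by 1): {b=-1}
  after event 2 (t=11: SET d = -4): {b=-1, d=-4}
  after event 3 (t=16: INC c by 6): {b=-1, c=6, d=-4}
  after event 4 (t=20: DEC c by 1): {b=-1, c=5, d=-4}
  after event 5 (t=29: INC c by 9): {b=-1, c=14, d=-4}
  after event 6 (t=33: SET a = 4): {a=4, b=-1, c=14, d=-4}
  after event 7 (t=43: DEC b by 4): {a=4, b=-5, c=14, d=-4}
  after event 8 (t=46: INC a by 1): {a=5, b=-5, c=14, d=-4}

Answer: {a=5, b=-5, c=14, d=-4}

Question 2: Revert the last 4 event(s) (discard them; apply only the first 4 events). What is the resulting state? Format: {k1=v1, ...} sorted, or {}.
Answer: {b=-1, c=5, d=-4}

Derivation:
Keep first 4 events (discard last 4):
  after event 1 (t=7: DEC b by 1): {b=-1}
  after event 2 (t=11: SET d = -4): {b=-1, d=-4}
  after event 3 (t=16: INC c by 6): {b=-1, c=6, d=-4}
  after event 4 (t=20: DEC c by 1): {b=-1, c=5, d=-4}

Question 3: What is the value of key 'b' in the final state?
Answer: -5

Derivation:
Track key 'b' through all 8 events:
  event 1 (t=7: DEC b by 1): b (absent) -> -1
  event 2 (t=11: SET d = -4): b unchanged
  event 3 (t=16: INC c by 6): b unchanged
  event 4 (t=20: DEC c by 1): b unchanged
  event 5 (t=29: INC c by 9): b unchanged
  event 6 (t=33: SET a = 4): b unchanged
  event 7 (t=43: DEC b by 4): b -1 -> -5
  event 8 (t=46: INC a by 1): b unchanged
Final: b = -5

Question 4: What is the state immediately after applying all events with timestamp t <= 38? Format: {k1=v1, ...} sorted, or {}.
Answer: {a=4, b=-1, c=14, d=-4}

Derivation:
Apply events with t <= 38 (6 events):
  after event 1 (t=7: DEC b by 1): {b=-1}
  after event 2 (t=11: SET d = -4): {b=-1, d=-4}
  after event 3 (t=16: INC c by 6): {b=-1, c=6, d=-4}
  after event 4 (t=20: DEC c by 1): {b=-1, c=5, d=-4}
  after event 5 (t=29: INC c by 9): {b=-1, c=14, d=-4}
  after event 6 (t=33: SET a = 4): {a=4, b=-1, c=14, d=-4}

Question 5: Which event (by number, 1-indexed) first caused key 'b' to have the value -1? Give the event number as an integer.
Answer: 1

Derivation:
Looking for first event where b becomes -1:
  event 1: b (absent) -> -1  <-- first match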